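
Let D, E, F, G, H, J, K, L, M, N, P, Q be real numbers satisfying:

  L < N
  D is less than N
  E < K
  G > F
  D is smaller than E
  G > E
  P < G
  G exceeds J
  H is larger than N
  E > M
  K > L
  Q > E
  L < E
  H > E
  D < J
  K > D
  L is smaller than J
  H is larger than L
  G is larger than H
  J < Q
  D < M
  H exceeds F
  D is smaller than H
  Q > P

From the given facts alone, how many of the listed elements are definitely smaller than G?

Directly below G: P, F, E, J, H.
One step further: L, D, M, N (9 so far).
No other element is forced below G by the given relations, so the count is 9.

9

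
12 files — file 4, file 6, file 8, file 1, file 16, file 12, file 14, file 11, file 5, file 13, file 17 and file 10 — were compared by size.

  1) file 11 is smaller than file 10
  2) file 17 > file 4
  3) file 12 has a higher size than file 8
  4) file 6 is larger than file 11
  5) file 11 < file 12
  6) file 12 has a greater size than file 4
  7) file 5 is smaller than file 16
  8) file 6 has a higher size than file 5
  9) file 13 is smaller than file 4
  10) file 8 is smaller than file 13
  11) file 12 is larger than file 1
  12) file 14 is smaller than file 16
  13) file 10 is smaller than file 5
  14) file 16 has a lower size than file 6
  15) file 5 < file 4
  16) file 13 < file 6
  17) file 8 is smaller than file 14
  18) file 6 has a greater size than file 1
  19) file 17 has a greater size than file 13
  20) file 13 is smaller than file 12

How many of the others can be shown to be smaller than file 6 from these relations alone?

Directly below file 6: file 11, file 5, file 13, file 1, file 16.
One step further: file 10, file 8, file 14 (8 so far).
Nothing else is reachable below file 6; 8 in all.

8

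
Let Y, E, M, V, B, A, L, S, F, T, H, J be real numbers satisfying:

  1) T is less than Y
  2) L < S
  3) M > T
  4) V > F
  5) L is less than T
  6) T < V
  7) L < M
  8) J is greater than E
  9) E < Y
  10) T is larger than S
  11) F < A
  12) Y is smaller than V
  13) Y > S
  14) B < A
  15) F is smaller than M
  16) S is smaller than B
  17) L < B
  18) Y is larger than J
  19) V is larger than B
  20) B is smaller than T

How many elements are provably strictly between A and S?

1

The relations place S below A. An element lies strictly between them when it is forced above S and also forced below A.
Above S: {B, T, M, Y, V}. Below A: {F, L, B}.
Intersection: {B} — 1.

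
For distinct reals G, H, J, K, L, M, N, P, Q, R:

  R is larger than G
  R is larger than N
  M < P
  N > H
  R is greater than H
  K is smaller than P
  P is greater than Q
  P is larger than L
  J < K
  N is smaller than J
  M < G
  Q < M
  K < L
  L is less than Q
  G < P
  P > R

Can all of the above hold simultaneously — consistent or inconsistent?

consistent

The single ordering H < N < J < K < L < Q < M < G < R < P satisfies every listed relation, so no contradiction arises.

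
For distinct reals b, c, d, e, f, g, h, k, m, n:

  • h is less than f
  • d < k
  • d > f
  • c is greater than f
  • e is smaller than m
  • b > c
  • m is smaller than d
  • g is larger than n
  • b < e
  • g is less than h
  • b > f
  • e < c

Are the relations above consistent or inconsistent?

Chaining the given relations yields c < b < e, so c < e. But one relation states e < c. These cannot both hold.

inconsistent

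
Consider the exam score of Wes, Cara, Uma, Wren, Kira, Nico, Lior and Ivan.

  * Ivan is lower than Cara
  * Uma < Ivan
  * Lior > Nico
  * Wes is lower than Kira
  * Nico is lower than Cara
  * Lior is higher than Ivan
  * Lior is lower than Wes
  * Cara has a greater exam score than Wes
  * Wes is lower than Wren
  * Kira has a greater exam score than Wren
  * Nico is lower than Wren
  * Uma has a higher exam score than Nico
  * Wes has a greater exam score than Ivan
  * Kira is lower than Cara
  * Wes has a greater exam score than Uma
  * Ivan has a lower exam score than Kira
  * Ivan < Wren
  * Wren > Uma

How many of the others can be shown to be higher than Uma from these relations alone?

The elements the relations force above Uma are Ivan, Lior, Wes, Wren, Kira, Cara — no chain reaches any other.
That is 6.

6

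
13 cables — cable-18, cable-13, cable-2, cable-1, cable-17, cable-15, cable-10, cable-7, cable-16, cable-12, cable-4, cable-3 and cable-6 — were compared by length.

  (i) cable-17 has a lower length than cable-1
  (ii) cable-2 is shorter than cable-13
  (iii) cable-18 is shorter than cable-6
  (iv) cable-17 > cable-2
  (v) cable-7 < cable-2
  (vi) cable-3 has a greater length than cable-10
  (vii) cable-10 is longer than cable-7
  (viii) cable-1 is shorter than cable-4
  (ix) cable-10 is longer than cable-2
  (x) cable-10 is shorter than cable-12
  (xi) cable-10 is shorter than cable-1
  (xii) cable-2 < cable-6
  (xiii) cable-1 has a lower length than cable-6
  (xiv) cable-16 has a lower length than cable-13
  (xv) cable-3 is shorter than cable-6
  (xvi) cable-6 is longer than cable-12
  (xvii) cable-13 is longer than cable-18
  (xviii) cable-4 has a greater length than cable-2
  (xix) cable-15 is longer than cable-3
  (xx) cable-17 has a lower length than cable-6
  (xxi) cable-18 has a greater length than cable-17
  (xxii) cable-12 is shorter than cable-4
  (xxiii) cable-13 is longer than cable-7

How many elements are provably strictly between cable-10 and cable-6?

3

Chaining upward from cable-10 reaches: cable-3, cable-15, cable-12, cable-1, cable-4.
Chaining downward from cable-6 reaches: cable-7, cable-2, cable-3, cable-17, cable-18, cable-12, cable-1.
Strictly between cable-10 and cable-6 are those in both lists: cable-3, cable-12, cable-1 — 3 elements.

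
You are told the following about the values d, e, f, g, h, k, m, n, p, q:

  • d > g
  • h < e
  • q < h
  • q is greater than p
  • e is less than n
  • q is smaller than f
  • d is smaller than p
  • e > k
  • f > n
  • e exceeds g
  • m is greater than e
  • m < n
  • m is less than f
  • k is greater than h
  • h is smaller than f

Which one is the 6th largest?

h

Piecing the relations together gives one ordering: g < d < p < q < h < k < e < m < n < f.
The 6th largest is h.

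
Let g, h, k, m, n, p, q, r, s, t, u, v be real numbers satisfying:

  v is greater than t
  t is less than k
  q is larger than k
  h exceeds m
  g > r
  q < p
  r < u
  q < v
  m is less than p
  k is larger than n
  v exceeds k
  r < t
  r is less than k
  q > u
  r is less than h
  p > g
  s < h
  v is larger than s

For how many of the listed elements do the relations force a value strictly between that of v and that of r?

4

The relations place r below v. An element lies strictly between them when it is forced above r and also forced below v.
Above r: {t, g, u, k, q, p, h}. Below v: {s, t, n, u, k, q}.
Intersection: {t, u, k, q} — 4.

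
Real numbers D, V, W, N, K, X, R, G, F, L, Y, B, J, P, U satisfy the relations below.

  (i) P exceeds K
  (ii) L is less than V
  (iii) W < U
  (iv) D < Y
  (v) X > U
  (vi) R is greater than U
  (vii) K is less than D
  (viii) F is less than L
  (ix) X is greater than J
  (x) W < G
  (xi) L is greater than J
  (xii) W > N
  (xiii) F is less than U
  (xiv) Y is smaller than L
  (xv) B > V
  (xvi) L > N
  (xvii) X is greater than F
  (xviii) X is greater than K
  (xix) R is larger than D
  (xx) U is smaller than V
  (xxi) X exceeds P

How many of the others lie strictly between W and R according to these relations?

The relations place W below R. An element lies strictly between them when it is forced above W and also forced below R.
Above W: {U, G, V, B, X}. Below R: {F, K, N, U, D}.
Intersection: {U} — 1.

1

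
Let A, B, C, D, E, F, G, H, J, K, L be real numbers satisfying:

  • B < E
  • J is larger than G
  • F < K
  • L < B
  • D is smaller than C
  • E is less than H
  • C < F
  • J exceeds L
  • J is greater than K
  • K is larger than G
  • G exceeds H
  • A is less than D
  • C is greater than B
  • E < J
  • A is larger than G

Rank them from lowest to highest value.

Each adjacent pair is fixed by a given relation: L < B; B < E; E < H; H < G; G < A; A < D; D < C; C < F; F < K; K < J. Chaining them end to end gives the full order.

L < B < E < H < G < A < D < C < F < K < J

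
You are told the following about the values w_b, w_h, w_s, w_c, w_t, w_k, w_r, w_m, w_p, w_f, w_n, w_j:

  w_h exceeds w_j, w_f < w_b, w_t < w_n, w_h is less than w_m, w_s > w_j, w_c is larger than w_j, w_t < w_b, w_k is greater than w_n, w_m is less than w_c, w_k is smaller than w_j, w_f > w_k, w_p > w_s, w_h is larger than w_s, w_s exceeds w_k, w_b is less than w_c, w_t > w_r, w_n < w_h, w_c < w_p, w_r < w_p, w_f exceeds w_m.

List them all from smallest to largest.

w_r < w_t < w_n < w_k < w_j < w_s < w_h < w_m < w_f < w_b < w_c < w_p

The consecutive links are each given: w_r < w_t; w_t < w_n; w_n < w_k; w_k < w_j; w_j < w_s; w_s < w_h; w_h < w_m; w_m < w_f; w_f < w_b; w_b < w_c; w_c < w_p.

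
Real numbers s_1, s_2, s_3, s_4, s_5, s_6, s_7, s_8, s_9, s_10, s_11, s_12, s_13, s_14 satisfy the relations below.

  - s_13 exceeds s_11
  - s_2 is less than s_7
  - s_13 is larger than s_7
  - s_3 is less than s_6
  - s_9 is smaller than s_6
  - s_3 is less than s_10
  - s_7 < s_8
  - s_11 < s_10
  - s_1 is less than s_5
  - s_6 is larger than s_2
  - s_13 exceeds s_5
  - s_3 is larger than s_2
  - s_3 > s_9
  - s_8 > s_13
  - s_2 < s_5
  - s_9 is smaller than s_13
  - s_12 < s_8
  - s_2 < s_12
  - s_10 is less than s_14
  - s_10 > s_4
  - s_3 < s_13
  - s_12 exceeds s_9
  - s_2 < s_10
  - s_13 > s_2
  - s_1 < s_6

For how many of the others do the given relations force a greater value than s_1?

4

Directly above s_1: s_5, s_6.
One step further: s_13 (3 so far).
One step further: s_8 (4 so far).
Nothing else is reachable above s_1; 4 in all.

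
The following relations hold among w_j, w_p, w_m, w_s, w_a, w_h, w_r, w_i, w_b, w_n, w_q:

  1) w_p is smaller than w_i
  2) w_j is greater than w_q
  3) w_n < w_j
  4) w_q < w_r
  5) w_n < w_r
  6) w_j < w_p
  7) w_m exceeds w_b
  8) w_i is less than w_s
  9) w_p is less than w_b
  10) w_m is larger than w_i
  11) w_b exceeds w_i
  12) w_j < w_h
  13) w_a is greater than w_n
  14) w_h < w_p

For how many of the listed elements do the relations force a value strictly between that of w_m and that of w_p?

Chaining upward from w_p reaches: w_i, w_b, w_s.
Chaining downward from w_m reaches: w_n, w_q, w_j, w_h, w_i, w_b.
Strictly between w_p and w_m are those in both lists: w_i, w_b — 2 elements.

2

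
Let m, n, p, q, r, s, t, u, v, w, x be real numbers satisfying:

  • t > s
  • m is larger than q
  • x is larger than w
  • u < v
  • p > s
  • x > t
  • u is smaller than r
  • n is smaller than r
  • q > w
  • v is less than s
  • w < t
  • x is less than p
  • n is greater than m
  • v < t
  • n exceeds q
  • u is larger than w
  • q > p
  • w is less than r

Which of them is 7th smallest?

p

Piecing the relations together gives one ordering: w < u < v < s < t < x < p < q < m < n < r.
Counting 7 from the smallest end gives p.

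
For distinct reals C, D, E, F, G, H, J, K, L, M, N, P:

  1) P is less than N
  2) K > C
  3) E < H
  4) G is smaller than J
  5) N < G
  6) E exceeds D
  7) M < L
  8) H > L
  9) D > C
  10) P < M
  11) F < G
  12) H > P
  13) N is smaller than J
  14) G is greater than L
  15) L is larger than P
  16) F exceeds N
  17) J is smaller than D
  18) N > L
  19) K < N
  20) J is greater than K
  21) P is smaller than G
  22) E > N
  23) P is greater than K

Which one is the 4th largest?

Chaining the given pairs: C < K < P < M < L < N < F < G < J < D < E < H.
Counting 4 from the largest end gives J.

J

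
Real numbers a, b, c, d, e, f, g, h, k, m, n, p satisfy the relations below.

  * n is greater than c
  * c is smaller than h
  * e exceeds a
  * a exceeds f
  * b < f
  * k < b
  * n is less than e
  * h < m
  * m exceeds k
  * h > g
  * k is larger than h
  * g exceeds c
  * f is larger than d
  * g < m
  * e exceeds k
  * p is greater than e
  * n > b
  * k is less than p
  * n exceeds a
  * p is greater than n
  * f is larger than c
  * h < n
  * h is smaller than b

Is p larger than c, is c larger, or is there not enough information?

c < g and g < h give c < h.
With h < k: c < g < h < k.
Then k < b extends the chain to b.
With b < f: c < g < h < k < b < f.
With f < a: c < g < h < k < b < f < a.
Then a < n extends the chain to n.
Then n < e extends the chain to e.
Then e < p extends the chain to p.
So p is larger.

p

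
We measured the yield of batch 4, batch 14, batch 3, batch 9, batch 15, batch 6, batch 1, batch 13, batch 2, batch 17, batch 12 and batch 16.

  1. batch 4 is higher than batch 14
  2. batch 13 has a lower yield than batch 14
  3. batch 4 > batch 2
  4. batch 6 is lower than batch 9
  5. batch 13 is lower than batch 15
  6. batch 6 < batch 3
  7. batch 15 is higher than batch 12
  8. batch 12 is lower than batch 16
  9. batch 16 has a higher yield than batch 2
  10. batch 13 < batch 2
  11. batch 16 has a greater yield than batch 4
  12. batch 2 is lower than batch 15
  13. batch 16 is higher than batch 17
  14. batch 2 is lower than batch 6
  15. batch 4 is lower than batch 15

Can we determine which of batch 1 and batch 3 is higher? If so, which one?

undetermined

Following every chain through batch 1: nothing is chained to batch 1.
batch 3 is not reached, and no chain runs the other way from batch 3 to batch 1.
So the given relations leave the order of batch 1 and batch 3 undetermined.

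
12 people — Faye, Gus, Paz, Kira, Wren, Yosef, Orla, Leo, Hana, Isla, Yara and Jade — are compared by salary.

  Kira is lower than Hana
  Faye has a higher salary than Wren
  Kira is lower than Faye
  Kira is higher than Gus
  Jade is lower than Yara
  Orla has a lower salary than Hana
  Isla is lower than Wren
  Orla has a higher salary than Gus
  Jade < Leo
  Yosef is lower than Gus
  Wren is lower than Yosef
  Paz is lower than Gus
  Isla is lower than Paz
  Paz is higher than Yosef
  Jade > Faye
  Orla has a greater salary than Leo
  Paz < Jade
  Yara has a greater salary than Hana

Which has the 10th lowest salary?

Orla

The consecutive relations fix a unique order: Isla < Wren < Yosef < Paz < Gus < Kira < Faye < Jade < Leo < Orla < Hana < Yara.
Counting 10 from the smallest end gives Orla.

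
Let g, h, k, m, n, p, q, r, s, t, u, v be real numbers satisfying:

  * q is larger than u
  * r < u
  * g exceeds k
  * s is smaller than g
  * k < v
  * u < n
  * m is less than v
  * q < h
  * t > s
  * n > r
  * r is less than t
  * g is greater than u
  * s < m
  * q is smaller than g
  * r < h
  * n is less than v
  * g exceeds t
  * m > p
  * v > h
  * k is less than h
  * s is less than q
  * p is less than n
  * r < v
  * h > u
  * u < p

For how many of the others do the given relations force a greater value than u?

7

From u the given relations immediately reach q, p, h, n, g.
From those, m, v — 7 in total.
No other element is forced above u by the given relations, so the count is 7.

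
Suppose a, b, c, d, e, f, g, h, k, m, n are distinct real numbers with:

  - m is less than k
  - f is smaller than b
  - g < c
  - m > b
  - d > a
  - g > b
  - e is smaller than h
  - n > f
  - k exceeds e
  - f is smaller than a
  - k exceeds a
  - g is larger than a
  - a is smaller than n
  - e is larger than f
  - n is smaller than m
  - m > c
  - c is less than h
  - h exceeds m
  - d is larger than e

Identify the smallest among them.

f

a is not least since f < a; b is not least since f < b; n is not least since a < n; e is not least since f < e; g is not least since b < g; c is not least since g < c; m is not least since n < m; k is not least since e < k; d is not least since e < d; h is not least since m < h.
Only f has nothing below it, so f is the smallest.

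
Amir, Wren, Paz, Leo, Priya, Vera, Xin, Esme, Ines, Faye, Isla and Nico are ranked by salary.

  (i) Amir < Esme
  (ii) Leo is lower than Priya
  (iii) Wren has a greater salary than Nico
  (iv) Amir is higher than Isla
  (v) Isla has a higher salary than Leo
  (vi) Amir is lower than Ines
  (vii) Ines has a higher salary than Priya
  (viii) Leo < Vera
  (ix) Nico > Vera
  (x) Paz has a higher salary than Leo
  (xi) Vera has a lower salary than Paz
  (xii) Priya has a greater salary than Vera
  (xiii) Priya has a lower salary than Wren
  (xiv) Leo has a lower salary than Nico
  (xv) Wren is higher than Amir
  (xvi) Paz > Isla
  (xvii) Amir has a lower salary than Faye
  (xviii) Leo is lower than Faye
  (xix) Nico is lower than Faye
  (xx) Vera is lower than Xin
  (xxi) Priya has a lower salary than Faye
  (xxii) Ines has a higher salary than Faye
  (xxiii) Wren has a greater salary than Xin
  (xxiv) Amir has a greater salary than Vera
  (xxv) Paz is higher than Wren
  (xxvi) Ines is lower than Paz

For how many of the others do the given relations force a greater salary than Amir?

5

From Amir the given relations immediately reach Wren, Faye, Ines, Esme.
From those, Paz — 5 in total.
Nothing else is reachable above Amir; 5 in all.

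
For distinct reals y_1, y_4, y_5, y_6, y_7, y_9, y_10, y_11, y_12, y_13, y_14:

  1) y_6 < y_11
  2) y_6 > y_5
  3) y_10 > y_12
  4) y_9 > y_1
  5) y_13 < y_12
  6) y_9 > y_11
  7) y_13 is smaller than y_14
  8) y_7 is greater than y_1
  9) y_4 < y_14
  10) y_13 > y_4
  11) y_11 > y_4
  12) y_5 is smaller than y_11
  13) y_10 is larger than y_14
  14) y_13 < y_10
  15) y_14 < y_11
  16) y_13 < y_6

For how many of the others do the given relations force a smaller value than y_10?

4

The elements the relations force below y_10 are y_4, y_13, y_12, y_14 — no chain reaches any other.
That is 4.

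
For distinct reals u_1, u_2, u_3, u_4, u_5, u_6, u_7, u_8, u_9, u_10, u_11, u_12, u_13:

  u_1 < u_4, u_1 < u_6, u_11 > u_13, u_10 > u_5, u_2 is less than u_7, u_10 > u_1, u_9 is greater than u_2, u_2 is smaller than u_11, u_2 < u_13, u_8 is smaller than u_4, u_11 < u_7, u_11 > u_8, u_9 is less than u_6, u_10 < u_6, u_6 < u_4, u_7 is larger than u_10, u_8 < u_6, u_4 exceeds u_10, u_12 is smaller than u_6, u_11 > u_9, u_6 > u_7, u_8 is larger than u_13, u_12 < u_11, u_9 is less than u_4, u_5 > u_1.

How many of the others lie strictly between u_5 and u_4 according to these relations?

3

The relations place u_5 below u_4. An element lies strictly between them when it is forced above u_5 and also forced below u_4.
Above u_5: {u_10, u_7, u_6}. Below u_4: {u_1, u_2, u_12, u_9, u_13, u_8, u_11, u_10, u_7, u_6}.
Intersection: {u_10, u_7, u_6} — 3.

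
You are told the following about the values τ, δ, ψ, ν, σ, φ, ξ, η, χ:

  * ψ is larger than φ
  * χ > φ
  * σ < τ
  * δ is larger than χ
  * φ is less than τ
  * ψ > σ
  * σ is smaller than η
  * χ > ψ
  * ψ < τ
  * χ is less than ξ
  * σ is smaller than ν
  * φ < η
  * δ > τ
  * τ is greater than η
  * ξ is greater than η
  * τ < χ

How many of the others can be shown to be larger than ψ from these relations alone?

4

From ψ the given relations immediately reach τ, χ.
From those, δ, ξ — 4 in total.
Nothing else is reachable above ψ; 4 in all.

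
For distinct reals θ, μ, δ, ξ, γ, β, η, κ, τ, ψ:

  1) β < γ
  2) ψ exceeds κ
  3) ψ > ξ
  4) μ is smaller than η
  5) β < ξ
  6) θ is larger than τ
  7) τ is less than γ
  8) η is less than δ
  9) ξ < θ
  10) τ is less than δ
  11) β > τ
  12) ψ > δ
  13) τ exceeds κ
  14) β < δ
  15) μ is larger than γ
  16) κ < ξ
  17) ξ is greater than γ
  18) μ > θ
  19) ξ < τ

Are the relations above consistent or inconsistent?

Chaining the given relations yields τ < β < γ < ξ, so τ < ξ. But one relation states ξ < τ. These cannot both hold.

inconsistent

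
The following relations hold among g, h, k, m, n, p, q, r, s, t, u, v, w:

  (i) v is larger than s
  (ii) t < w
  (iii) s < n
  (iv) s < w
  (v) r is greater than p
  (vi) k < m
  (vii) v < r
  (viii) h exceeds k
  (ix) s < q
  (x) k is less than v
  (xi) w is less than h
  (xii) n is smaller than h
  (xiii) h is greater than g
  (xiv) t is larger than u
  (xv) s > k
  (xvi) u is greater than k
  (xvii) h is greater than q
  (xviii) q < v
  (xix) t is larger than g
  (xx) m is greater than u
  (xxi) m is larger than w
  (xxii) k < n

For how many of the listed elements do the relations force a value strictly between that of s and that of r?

2

The relations place s below r. An element lies strictly between them when it is forced above s and also forced below r.
Above s: {q, v, n, w, m, h}. Below r: {k, q, v, p}.
Intersection: {q, v} — 2.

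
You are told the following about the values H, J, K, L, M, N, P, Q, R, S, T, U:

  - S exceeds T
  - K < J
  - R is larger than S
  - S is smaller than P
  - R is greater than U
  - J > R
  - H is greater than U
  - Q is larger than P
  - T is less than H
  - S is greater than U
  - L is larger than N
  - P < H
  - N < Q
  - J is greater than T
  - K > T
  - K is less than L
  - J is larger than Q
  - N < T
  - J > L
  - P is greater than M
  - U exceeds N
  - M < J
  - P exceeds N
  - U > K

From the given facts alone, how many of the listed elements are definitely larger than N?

10

Directly above N: T, U, P, Q, L.
One step further: K, S, R, H, J (10 so far).
Nothing else is reachable above N; 10 in all.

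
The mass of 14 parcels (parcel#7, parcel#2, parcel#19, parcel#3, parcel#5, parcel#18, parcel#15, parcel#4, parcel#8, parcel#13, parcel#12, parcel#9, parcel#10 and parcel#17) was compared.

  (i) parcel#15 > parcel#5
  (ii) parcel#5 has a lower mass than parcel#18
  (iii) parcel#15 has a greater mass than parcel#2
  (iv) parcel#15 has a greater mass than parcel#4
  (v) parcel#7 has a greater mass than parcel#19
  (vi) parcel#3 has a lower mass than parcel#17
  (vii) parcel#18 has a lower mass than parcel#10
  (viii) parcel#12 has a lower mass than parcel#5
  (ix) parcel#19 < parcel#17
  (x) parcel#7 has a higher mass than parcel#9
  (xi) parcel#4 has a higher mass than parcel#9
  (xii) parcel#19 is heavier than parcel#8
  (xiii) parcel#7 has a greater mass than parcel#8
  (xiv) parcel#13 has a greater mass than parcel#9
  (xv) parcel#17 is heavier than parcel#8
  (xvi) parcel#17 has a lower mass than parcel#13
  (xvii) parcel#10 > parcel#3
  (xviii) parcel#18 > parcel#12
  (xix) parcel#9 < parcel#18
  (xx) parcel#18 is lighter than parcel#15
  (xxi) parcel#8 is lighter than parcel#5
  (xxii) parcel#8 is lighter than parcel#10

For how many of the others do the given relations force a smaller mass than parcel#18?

The elements the relations force below parcel#18 are parcel#12, parcel#8, parcel#9, parcel#5 — no chain reaches any other.
That is 4.

4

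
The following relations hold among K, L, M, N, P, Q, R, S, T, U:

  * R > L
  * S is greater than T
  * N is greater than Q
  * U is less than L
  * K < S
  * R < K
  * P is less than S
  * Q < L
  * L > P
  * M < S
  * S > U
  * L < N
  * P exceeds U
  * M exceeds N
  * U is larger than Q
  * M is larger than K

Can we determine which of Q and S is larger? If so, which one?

S

Q < U and U < P give Q < P.
With P < L: Q < U < P < L.
With L < N: Q < U < P < L < N.
With N < M: Q < U < P < L < N < M.
With M < S: Q < U < P < L < N < M < S.
So S is larger.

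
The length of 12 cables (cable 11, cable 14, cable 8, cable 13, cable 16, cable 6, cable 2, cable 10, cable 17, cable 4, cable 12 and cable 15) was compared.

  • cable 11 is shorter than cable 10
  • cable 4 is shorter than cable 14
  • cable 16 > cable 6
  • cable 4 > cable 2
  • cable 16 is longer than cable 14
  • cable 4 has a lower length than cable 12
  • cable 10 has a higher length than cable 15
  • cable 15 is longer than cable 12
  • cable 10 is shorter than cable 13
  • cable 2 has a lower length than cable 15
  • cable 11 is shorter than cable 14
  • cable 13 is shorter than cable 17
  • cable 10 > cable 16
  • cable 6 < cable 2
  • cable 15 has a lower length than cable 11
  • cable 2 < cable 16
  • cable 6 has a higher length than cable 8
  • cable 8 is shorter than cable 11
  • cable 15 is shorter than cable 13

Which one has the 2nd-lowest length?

cable 6

Chaining the given pairs: cable 8 < cable 6 < cable 2 < cable 4 < cable 12 < cable 15 < cable 11 < cable 14 < cable 16 < cable 10 < cable 13 < cable 17.
Counting 2 from the smallest end gives cable 6.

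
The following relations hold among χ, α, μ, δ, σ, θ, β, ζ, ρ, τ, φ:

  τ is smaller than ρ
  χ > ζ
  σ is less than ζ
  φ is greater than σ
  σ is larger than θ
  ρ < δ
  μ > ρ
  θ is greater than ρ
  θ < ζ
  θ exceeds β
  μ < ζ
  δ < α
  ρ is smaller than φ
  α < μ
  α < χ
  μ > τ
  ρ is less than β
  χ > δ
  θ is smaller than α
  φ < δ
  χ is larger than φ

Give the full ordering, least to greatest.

τ < ρ < β < θ < σ < φ < δ < α < μ < ζ < χ

Nothing is placed below τ, so it is least; from there τ < ρ; ρ < β; β < θ; θ < σ; σ < φ; φ < δ; δ < α; α < μ; μ < ζ; ζ < χ, each given directly.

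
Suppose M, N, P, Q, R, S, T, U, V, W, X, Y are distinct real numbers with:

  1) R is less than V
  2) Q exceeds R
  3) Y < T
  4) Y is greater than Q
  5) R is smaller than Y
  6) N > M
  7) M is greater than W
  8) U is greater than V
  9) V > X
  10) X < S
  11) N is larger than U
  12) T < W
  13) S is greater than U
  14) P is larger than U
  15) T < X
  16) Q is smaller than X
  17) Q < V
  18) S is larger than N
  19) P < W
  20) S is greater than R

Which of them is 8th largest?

Chaining the given pairs: R < Q < Y < T < X < V < U < P < W < M < N < S.
Counting 8 from the largest end gives X.

X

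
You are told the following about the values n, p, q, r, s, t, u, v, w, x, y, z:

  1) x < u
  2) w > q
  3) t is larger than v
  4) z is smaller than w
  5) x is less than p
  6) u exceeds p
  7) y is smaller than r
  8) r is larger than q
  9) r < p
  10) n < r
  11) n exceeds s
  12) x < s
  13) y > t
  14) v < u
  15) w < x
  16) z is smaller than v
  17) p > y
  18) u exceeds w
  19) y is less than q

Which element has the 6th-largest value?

Piecing the relations together gives one ordering: z < v < t < y < q < w < x < s < n < r < p < u.
Counting 6 from the largest end gives x.

x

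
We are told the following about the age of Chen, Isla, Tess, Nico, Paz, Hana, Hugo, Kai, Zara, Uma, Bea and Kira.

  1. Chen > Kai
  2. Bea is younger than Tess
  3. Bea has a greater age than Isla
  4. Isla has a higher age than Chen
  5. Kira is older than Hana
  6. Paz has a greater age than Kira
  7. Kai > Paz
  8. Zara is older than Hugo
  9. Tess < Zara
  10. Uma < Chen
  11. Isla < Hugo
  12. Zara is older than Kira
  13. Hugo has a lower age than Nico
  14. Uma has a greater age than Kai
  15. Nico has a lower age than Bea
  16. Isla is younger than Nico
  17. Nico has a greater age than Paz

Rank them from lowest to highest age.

Hana < Kira < Paz < Kai < Uma < Chen < Isla < Hugo < Nico < Bea < Tess < Zara

Each adjacent pair is fixed by a given relation: Hana < Kira; Kira < Paz; Paz < Kai; Kai < Uma; Uma < Chen; Chen < Isla; Isla < Hugo; Hugo < Nico; Nico < Bea; Bea < Tess; Tess < Zara. Chaining them end to end gives the full order.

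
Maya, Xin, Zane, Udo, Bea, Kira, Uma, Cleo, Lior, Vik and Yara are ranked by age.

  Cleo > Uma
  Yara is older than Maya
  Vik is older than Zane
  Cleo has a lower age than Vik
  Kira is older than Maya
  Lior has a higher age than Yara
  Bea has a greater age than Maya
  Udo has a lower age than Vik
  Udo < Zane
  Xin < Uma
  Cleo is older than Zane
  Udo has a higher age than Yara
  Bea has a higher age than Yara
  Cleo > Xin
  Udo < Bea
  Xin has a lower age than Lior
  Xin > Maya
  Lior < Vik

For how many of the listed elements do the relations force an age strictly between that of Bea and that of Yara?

Chaining upward from Yara reaches: Udo, Lior, Zane, Cleo, Vik.
Chaining downward from Bea reaches: Maya, Udo.
Strictly between Yara and Bea are those in both lists: Udo — 1 element.

1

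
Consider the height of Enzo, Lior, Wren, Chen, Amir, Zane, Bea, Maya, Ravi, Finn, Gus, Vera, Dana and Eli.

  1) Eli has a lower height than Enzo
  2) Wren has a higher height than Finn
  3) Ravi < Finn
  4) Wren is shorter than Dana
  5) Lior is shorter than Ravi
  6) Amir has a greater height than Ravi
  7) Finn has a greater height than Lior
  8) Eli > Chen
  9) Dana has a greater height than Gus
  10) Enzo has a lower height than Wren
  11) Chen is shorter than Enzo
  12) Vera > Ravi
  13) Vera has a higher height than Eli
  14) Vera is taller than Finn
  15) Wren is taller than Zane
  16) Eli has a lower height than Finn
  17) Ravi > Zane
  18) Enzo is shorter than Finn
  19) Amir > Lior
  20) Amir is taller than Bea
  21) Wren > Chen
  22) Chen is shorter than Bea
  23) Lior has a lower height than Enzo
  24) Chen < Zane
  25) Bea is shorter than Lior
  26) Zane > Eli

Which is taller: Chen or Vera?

Link the given pairs in sequence: Chen < Eli; Eli < Zane; Zane < Ravi; Ravi < Finn; Finn < Vera.
Together: Chen < Eli < Zane < Ravi < Finn < Vera.
So Chen < Vera; Vera is the taller of the two.

Vera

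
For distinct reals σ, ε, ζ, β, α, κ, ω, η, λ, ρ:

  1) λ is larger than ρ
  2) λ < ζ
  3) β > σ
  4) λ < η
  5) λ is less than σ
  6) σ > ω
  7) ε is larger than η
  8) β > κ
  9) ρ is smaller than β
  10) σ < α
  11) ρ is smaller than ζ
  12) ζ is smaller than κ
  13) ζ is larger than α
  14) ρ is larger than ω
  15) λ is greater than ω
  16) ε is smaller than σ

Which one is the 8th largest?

Chaining the given pairs: ω < ρ < λ < η < ε < σ < α < ζ < κ < β.
The 8th largest is λ.

λ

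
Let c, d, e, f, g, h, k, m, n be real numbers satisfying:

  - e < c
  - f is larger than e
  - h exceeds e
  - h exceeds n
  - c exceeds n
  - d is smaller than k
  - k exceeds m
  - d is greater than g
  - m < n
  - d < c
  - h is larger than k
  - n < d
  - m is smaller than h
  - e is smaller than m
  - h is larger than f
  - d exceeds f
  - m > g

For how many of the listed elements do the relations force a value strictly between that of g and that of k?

The relations place g below k. An element lies strictly between them when it is forced above g and also forced below k.
Above g: {m, n, d, c, h}. Below k: {e, f, m, n, d}.
Intersection: {m, n, d} — 3.

3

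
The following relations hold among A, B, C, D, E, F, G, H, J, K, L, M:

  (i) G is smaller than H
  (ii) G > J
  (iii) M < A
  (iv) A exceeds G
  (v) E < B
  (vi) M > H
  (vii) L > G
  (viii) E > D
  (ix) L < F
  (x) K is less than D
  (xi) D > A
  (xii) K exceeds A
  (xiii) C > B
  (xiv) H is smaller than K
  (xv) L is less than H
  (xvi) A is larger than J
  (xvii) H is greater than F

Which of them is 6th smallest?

Chaining the given pairs: J < G < L < F < H < M < A < K < D < E < B < C.
The 6th smallest is M.

M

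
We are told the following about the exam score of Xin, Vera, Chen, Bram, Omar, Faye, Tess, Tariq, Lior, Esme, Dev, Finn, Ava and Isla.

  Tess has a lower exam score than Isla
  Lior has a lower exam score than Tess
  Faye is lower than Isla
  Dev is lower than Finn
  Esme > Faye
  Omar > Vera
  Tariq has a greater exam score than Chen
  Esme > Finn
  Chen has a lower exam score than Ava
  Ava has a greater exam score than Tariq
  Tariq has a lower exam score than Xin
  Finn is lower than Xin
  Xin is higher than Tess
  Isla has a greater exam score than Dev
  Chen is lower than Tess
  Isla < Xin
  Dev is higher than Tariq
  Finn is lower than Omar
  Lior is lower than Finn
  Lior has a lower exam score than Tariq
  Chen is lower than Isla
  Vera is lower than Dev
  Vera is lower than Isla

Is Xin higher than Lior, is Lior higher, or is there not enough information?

Xin

The relevant relations are Lior < Tariq; Tariq < Dev; Dev < Isla; Isla < Xin.
Together: Lior < Tariq < Dev < Isla < Xin.
So Xin is higher.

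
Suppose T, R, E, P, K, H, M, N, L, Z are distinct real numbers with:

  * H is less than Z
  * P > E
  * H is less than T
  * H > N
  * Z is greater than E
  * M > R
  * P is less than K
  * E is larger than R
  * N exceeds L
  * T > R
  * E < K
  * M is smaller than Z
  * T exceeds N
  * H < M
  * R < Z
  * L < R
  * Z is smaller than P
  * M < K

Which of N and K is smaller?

N

Following the relations from N: N < H < M < Z < P < K.
So N < K; N is the smaller of the two.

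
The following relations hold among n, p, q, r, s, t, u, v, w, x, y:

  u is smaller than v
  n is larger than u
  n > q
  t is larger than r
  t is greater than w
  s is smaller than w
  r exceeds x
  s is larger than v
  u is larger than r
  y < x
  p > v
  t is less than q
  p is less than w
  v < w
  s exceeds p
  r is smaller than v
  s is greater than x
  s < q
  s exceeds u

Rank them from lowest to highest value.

The consecutive links are each given: y < x; x < r; r < u; u < v; v < p; p < s; s < w; w < t; t < q; q < n.

y < x < r < u < v < p < s < w < t < q < n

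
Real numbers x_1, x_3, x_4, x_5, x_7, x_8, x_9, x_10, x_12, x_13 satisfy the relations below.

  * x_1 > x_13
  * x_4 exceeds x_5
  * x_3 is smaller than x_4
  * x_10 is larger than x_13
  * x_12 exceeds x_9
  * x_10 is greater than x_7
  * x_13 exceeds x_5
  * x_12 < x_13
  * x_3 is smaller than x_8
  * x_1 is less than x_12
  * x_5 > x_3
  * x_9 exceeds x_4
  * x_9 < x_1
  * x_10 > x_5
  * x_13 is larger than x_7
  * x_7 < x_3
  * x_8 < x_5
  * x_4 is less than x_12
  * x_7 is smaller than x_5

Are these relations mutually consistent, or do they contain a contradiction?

Chaining the given relations yields x_1 < x_12 < x_13, so x_1 < x_13. But one relation states x_13 < x_1. These cannot both hold.

inconsistent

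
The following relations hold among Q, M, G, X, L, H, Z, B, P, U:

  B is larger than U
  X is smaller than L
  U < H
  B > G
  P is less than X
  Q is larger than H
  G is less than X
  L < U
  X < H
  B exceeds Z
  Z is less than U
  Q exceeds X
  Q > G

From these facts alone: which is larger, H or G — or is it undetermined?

G < X and X < L give G < L.
With L < U: G < X < L < U.
With U < H: G < X < L < U < H.
So H is larger.

H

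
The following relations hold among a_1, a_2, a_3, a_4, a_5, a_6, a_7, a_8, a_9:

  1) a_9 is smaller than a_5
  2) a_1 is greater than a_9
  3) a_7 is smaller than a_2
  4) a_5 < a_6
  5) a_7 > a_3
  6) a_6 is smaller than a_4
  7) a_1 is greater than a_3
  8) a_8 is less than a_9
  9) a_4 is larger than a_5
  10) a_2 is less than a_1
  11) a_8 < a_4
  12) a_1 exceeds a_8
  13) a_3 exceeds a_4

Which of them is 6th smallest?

Piecing the relations together gives one ordering: a_8 < a_9 < a_5 < a_6 < a_4 < a_3 < a_7 < a_2 < a_1.
Counting 6 from the smallest end gives a_3.

a_3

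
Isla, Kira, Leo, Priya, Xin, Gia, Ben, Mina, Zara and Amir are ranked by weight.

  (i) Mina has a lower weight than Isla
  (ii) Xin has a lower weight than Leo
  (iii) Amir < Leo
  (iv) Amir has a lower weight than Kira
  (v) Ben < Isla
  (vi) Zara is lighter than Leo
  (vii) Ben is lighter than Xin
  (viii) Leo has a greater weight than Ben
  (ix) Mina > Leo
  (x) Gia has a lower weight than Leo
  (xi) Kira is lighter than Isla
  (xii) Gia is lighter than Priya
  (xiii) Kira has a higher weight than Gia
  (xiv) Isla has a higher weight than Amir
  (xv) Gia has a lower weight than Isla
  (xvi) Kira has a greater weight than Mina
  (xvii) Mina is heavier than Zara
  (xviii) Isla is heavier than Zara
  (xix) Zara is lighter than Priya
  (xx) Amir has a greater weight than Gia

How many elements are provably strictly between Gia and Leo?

Chaining upward from Gia reaches: Amir, Priya, Mina, Kira, Isla.
Chaining downward from Leo reaches: Ben, Amir, Zara, Xin.
Strictly between Gia and Leo are those in both lists: Amir — 1 element.

1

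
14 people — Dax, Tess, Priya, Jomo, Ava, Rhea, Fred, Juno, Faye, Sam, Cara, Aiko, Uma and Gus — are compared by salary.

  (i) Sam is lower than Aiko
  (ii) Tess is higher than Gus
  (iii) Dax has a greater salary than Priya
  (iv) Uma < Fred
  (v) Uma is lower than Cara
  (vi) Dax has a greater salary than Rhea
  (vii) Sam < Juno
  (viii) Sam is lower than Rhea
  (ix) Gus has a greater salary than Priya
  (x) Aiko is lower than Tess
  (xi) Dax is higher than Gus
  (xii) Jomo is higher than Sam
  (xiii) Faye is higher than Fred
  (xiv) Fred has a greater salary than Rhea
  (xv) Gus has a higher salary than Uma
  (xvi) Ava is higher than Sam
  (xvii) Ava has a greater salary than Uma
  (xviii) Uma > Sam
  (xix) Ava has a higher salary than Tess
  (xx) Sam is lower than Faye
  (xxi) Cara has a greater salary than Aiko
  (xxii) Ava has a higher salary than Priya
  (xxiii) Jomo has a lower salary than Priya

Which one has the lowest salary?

Chaining upward from Sam: directly above it, Jomo, Uma, Rhea, Aiko, Juno, Ava, Faye; then Priya, Gus, Dax, Fred, Cara, Tess.
That covers every other element, and nothing is given below Sam, so Sam is the lowest salary.

Sam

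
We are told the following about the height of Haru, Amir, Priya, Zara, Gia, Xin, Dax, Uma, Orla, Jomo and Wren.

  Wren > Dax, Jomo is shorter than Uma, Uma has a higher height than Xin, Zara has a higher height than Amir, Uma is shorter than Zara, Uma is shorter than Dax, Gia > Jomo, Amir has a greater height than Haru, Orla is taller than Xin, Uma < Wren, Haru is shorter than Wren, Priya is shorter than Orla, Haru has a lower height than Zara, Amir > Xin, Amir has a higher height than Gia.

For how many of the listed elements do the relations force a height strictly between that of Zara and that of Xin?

2

Chaining upward from Xin reaches: Uma, Dax, Wren, Amir, Orla.
Chaining downward from Zara reaches: Jomo, Uma, Haru, Gia, Amir.
Strictly between Xin and Zara are those in both lists: Uma, Amir — 2 elements.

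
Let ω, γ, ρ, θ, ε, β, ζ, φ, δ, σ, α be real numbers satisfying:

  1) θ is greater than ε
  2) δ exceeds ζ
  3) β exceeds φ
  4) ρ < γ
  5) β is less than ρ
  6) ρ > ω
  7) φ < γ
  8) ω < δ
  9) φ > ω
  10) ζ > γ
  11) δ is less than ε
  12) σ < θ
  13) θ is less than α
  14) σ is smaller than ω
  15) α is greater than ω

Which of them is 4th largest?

δ

Chaining the given pairs: σ < ω < φ < β < ρ < γ < ζ < δ < ε < θ < α.
Counting 4 from the largest end gives δ.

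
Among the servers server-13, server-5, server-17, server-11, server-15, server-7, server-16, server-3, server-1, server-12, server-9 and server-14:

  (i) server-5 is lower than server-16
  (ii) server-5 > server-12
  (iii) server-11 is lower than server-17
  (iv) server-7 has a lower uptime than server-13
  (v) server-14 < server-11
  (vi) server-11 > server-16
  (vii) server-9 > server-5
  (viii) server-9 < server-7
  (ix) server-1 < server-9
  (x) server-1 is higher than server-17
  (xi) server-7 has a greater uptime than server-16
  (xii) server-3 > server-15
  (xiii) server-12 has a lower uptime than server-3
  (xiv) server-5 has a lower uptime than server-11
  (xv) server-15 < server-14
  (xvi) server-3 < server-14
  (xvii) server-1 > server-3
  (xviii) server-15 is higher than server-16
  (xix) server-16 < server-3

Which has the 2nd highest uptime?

The consecutive relations fix a unique order: server-12 < server-5 < server-16 < server-15 < server-3 < server-14 < server-11 < server-17 < server-1 < server-9 < server-7 < server-13.
Counting 2 from the largest end gives server-7.

server-7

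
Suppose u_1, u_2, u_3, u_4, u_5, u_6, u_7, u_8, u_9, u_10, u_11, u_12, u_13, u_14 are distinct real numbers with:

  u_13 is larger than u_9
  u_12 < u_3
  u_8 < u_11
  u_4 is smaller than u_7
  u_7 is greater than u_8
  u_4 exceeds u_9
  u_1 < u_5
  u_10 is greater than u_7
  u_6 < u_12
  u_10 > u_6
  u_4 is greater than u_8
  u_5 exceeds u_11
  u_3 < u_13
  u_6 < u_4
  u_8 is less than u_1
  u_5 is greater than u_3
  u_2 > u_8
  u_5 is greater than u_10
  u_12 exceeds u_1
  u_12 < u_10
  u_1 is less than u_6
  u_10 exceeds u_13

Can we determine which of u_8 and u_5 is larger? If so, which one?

The relevant relations are u_8 < u_1; u_1 < u_6; u_6 < u_12; u_12 < u_3; u_3 < u_13; u_13 < u_10; u_10 < u_5.
Chaining these gives u_8 < u_1 < u_6 < u_12 < u_3 < u_13 < u_10 < u_5.
So u_5 is larger.

u_5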